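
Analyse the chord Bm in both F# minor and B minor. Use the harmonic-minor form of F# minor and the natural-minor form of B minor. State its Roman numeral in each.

iv in F# minor; i in B minor

The scale of F# minor (harmonic minor) is F# G# A B C# D E#; B is degree 4, and the triad built there (B-D-F#) is minor, so it is iv.
The scale of B minor (natural minor) is B C# D E F# G A; B is degree 1, and the triad built there (B-D-F#) is minor, so it is i.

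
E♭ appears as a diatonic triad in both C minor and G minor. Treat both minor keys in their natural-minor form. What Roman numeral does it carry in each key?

The scale of C minor (natural minor) is C D E♭ F G A♭ B♭; E♭ is degree 3, and the triad built there (E♭-G-B♭) is major, so it is III.
The scale of G minor (natural minor) is G A B♭ C D E♭ F; E♭ is degree 6, and the triad built there (E♭-G-B♭) is major, so it is VI.

III in C minor; VI in G minor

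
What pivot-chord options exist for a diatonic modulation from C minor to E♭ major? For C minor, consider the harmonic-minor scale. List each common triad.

Triads in C minor (harmonic minor): C minor (i), D diminished (ii°), E♭ augmented (III+), F minor (iv), G major (V), A♭ major (VI), B diminished (vii°).
Triads in E♭ major: E♭ major (I), F minor (ii), G minor (iii), A♭ major (IV), B♭ major (V), C minor (vi), D diminished (vii°).
Shared triads with their functions: C minor (i in C minor, vi in E♭ major); D diminished (ii° in C minor, vii° in E♭ major); F minor (iv in C minor, ii in E♭ major); A♭ major (VI in C minor, IV in E♭ major).

Cm, Ddim, Fm, A♭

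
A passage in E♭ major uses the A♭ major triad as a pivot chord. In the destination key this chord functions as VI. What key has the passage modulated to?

C minor

The numeral VI denotes a major triad on scale degree 6. With A♭ on degree 6, the tonic of the new key is C.
Degree 6 carries a major triad in minor keys, so the destination is C minor.
Check: the diatonic triads of C minor (natural minor) are Cm (i), Ddim (ii°), E♭ (III), Fm (iv), Gm (v), A♭ (VI), B♭ (VII) — A♭ major is indeed VI.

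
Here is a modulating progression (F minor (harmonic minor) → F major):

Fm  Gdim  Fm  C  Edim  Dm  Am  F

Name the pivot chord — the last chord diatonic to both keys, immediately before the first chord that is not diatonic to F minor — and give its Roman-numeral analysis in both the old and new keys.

Chords diatonic to F minor: Fm, Gdim, Abaug, Bbm, C, Db, Edim.
Reading the progression, the first chord not in that set is Dm, so the modulation leaves F minor there.
The chord immediately before Dm is Edim, which is diatonic to both keys: vii° in F minor and vii° in F major.

Edim — vii° in F minor, vii° in F major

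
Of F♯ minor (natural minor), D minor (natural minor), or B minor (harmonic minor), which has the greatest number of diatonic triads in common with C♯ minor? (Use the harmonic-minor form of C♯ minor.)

Triads of C♯ minor (harmonic minor): C♯m (i), D♯dim (ii°), Eaug (III+), F♯m (iv), G♯ (V), A (VI), B♯dim (vii°).
F♯ minor (natural minor) shares 3: C♯m, F♯m, A.
D minor (natural minor) shares 0: none.
B minor (harmonic minor) shares 0: none.
The most common triads (3) are shared with F♯ minor.

F♯ minor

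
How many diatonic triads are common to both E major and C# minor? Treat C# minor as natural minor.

Diatonic triads of E major: E (I), F#m (ii), G#m (iii), A (IV), B (V), C#m (vi), D#dim (vii°).
Diatonic triads of C# minor (natural minor): C#m (i), D#dim (ii°), E (III), F#m (iv), G#m (v), A (VI), B (VII).
Matching root and quality in both lists: E, F#m, G#m, A, B, C#m, D#dim.
That gives 7 common triads.

7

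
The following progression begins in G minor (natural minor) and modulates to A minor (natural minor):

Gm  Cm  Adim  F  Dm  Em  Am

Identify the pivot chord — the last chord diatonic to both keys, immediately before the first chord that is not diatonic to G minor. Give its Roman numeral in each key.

Dm — v in G minor, iv in A minor

Chords diatonic to G minor: Gm, Adim, B♭, Cm, Dm, E♭, F.
Reading the progression, the first chord not in that set is Em, so the modulation leaves G minor there.
The chord immediately before Em is Dm, which is diatonic to both keys: v in G minor and iv in A minor.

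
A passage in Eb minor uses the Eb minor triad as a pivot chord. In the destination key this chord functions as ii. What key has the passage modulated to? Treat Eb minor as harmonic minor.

Db major

The numeral ii denotes a minor triad on scale degree 2. With Eb on degree 2, the tonic of the new key is Db.
Degree 2 carries a minor triad in major keys, so the destination is Db major.
Check: the diatonic triads of Db major are Db (I), Ebm (ii), Fm (iii), Gb (IV), Ab (V), Bbm (vi), Cdim (vii°) — Eb minor is indeed ii.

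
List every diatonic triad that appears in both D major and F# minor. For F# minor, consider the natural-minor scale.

D, F#m, A, Bm

Triads in D major: D major (I), E minor (ii), F# minor (iii), G major (IV), A major (V), B minor (vi), C# diminished (vii°).
Triads in F# minor (natural minor): F# minor (i), G# diminished (ii°), A major (III), B minor (iv), C# minor (v), D major (VI), E major (VII).
Shared triads with their functions: D major (I in D major, VI in F# minor); F# minor (iii in D major, i in F# minor); A major (V in D major, III in F# minor); B minor (vi in D major, iv in F# minor).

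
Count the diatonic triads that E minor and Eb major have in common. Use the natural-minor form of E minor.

0

Diatonic triads of E minor (natural minor): E minor (i), F# diminished (ii°), G major (III), A minor (iv), B minor (v), C major (VI), D major (VII).
Diatonic triads of Eb major: Eb major (I), F minor (ii), G minor (iii), Ab major (IV), Bb major (V), C minor (vi), D diminished (vii°).
No triad has the same root and quality in both keys.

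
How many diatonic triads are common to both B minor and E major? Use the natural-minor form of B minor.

Diatonic triads of B minor (natural minor): Bm (i), C#dim (ii°), D (III), Em (iv), F#m (v), G (VI), A (VII).
Diatonic triads of E major: E (I), F#m (ii), G#m (iii), A (IV), B (V), C#m (vi), D#dim (vii°).
Matching root and quality in both lists: F#m, A.
That gives 2 common triads.

2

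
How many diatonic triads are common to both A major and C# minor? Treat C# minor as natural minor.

4

Diatonic triads of A major: A (I), Bm (ii), C#m (iii), D (IV), E (V), F#m (vi), G#dim (vii°).
Diatonic triads of C# minor (natural minor): C#m (i), D#dim (ii°), E (III), F#m (iv), G#m (v), A (VI), B (VII).
Matching root and quality in both lists: A, C#m, E, F#m.
That gives 4 common triads.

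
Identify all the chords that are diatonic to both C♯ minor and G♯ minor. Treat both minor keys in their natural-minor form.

Triads in C♯ minor (natural minor): C♯m (i), D♯dim (ii°), E (III), F♯m (iv), G♯m (v), A (VI), B (VII).
Triads in G♯ minor (natural minor): G♯m (i), A♯dim (ii°), B (III), C♯m (iv), D♯m (v), E (VI), F♯ (VII).
Shared triads with their functions: C♯m (i in C♯ minor, iv in G♯ minor); E (III in C♯ minor, VI in G♯ minor); G♯m (v in C♯ minor, i in G♯ minor); B (VII in C♯ minor, III in G♯ minor).

C♯m, E, G♯m, B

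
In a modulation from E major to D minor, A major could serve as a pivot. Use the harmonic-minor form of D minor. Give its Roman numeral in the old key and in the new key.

The scale of E major is E F# G# A B C# D#; A is degree 4, and the triad built there (A-C#-E) is major, so it is IV.
The scale of D minor (harmonic minor) is D E F G A Bb C#; A is degree 5, and the triad built there (A-C#-E) is major, so it is V.

IV in E major; V in D minor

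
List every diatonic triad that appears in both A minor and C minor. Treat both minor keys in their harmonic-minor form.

Bdim

Triads in A minor (harmonic minor): Am (i), Bdim (ii°), Caug (III+), Dm (iv), E (V), F (VI), G#dim (vii°).
Triads in C minor (harmonic minor): Cm (i), Ddim (ii°), Ebaug (III+), Fm (iv), G (V), Ab (VI), Bdim (vii°).
Shared triads with their functions: Bdim (ii° in A minor, vii° in C minor).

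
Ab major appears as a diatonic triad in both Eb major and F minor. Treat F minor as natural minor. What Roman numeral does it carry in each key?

IV in Eb major; III in F minor

The scale of Eb major is Eb F G Ab Bb C D; Ab is degree 4, and the triad built there (Ab-C-Eb) is major, so it is IV.
The scale of F minor (natural minor) is F G Ab Bb C Db Eb; Ab is degree 3, and the triad built there (Ab-C-Eb) is major, so it is III.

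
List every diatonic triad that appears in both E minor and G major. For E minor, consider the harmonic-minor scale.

Em, F♯dim, Am, C

Triads in E minor (harmonic minor): E minor (i), F♯ diminished (ii°), G augmented (III+), A minor (iv), B major (V), C major (VI), D♯ diminished (vii°).
Triads in G major: G major (I), A minor (ii), B minor (iii), C major (IV), D major (V), E minor (vi), F♯ diminished (vii°).
Shared triads with their functions: E minor (i in E minor, vi in G major); F♯ diminished (ii° in E minor, vii° in G major); A minor (iv in E minor, ii in G major); C major (VI in E minor, IV in G major).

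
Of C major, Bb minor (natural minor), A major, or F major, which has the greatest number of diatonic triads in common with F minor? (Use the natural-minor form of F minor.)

Triads of F minor (natural minor): Fm (i), Gdim (ii°), Ab (III), Bbm (iv), Cm (v), Db (VI), Eb (VII).
C major shares 0: none.
Bb minor (natural minor) shares 4: Fm, Ab, Bbm, Db.
A major shares 0: none.
F major shares 0: none.
The most common triads (4) are shared with Bb minor.

Bb minor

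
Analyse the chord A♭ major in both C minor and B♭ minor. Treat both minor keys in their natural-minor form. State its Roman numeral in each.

VI in C minor; VII in B♭ minor

The scale of C minor (natural minor) is C D E♭ F G A♭ B♭; A♭ is degree 6, and the triad built there (A♭-C-E♭) is major, so it is VI.
The scale of B♭ minor (natural minor) is B♭ C D♭ E♭ F G♭ A♭; A♭ is degree 7, and the triad built there (A♭-C-E♭) is major, so it is VII.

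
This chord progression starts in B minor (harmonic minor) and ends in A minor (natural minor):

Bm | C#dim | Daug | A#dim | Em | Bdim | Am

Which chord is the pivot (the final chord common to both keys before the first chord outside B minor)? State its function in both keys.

Chords diatonic to B minor: Bm, C#dim, Daug, Em, F#, G, A#dim.
Reading the progression, the first chord not in that set is Bdim, so the modulation leaves B minor there.
The chord immediately before Bdim is Em, which is diatonic to both keys: iv in B minor and v in A minor.

Em — iv in B minor, v in A minor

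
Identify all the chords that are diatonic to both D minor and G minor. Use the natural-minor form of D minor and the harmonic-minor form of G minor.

Gm

Triads in D minor (natural minor): Dm (i), Edim (ii°), F (III), Gm (iv), Am (v), B♭ (VI), C (VII).
Triads in G minor (harmonic minor): Gm (i), Adim (ii°), B♭aug (III+), Cm (iv), D (V), E♭ (VI), F♯dim (vii°).
Shared triads with their functions: Gm (iv in D minor, i in G minor).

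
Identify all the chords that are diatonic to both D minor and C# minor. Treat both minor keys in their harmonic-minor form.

A

Triads in D minor (harmonic minor): Dm (i), Edim (ii°), Faug (III+), Gm (iv), A (V), Bb (VI), C#dim (vii°).
Triads in C# minor (harmonic minor): C#m (i), D#dim (ii°), Eaug (III+), F#m (iv), G# (V), A (VI), B#dim (vii°).
Shared triads with their functions: A (V in D minor, VI in C# minor).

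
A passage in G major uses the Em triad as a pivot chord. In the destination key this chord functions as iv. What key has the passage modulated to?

B minor

The numeral iv denotes a minor triad on scale degree 4. With E on degree 4, the tonic of the new key is B.
Degree 4 carries a minor triad in minor keys, so the destination is B minor.
Check: the diatonic triads of B minor (natural minor) are Bm (i), C#dim (ii°), D (III), Em (iv), F#m (v), G (VI), A (VII) — Em is indeed iv.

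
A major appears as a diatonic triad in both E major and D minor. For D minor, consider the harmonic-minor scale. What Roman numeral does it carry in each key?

The scale of E major is E F# G# A B C# D#; A is degree 4, and the triad built there (A-C#-E) is major, so it is IV.
The scale of D minor (harmonic minor) is D E F G A Bb C#; A is degree 5, and the triad built there (A-C#-E) is major, so it is V.

IV in E major; V in D minor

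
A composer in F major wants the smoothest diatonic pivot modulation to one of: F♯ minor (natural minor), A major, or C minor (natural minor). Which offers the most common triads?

C minor

Triads of F major: F major (I), G minor (ii), A minor (iii), B♭ major (IV), C major (V), D minor (vi), E diminished (vii°).
F♯ minor (natural minor) shares 0: none.
A major shares 0: none.
C minor (natural minor) shares 2: Gm, B♭.
The most common triads (2) are shared with C minor.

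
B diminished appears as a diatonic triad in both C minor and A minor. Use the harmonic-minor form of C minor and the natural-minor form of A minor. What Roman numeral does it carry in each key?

vii° in C minor; ii° in A minor

The scale of C minor (harmonic minor) is C D E♭ F G A♭ B; B is degree 7, and the triad built there (B-D-F) is diminished, so it is vii°.
The scale of A minor (natural minor) is A B C D E F G; B is degree 2, and the triad built there (B-D-F) is diminished, so it is ii°.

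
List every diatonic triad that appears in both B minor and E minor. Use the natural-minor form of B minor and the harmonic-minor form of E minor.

Triads in B minor (natural minor): B minor (i), C# diminished (ii°), D major (III), E minor (iv), F# minor (v), G major (VI), A major (VII).
Triads in E minor (harmonic minor): E minor (i), F# diminished (ii°), G augmented (III+), A minor (iv), B major (V), C major (VI), D# diminished (vii°).
Shared triads with their functions: E minor (iv in B minor, i in E minor).

Em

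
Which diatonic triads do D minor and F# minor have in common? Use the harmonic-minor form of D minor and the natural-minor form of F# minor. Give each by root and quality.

A

Triads in D minor (harmonic minor): Dm (i), Edim (ii°), Faug (III+), Gm (iv), A (V), Bb (VI), C#dim (vii°).
Triads in F# minor (natural minor): F#m (i), G#dim (ii°), A (III), Bm (iv), C#m (v), D (VI), E (VII).
Shared triads with their functions: A (V in D minor, III in F# minor).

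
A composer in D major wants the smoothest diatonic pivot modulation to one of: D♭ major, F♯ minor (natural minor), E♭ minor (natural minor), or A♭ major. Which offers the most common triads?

F♯ minor

Triads of D major: D major (I), E minor (ii), F♯ minor (iii), G major (IV), A major (V), B minor (vi), C♯ diminished (vii°).
D♭ major shares 0: none.
F♯ minor (natural minor) shares 4: D, F♯m, A, Bm.
E♭ minor (natural minor) shares 0: none.
A♭ major shares 0: none.
The most common triads (4) are shared with F♯ minor.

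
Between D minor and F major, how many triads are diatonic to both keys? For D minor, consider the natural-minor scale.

Diatonic triads of D minor (natural minor): Dm (i), Edim (ii°), F (III), Gm (iv), Am (v), Bb (VI), C (VII).
Diatonic triads of F major: F (I), Gm (ii), Am (iii), Bb (IV), C (V), Dm (vi), Edim (vii°).
Matching root and quality in both lists: Dm, Edim, F, Gm, Am, Bb, C.
That gives 7 common triads.

7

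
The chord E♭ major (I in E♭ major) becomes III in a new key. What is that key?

C minor

The numeral III denotes a major triad on scale degree 3. With E♭ on degree 3, the tonic of the new key is C.
Degree 3 carries a major triad in natural-minor keys, so the destination is C minor.
Check: the diatonic triads of C minor (natural minor) are Cm (i), Ddim (ii°), E♭ (III), Fm (iv), Gm (v), A♭ (VI), B♭ (VII) — E♭ major is indeed III.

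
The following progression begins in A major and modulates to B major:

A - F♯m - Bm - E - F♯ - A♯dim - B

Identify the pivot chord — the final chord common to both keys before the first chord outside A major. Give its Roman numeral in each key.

Chords diatonic to A major: A, Bm, C♯m, D, E, F♯m, G♯dim.
Reading the progression, the first chord not in that set is F♯, so the modulation leaves A major there.
The chord immediately before F♯ is E, which is diatonic to both keys: V in A major and IV in B major.

E — V in A major, IV in B major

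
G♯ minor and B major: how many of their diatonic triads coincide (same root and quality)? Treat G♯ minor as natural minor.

7

Diatonic triads of G♯ minor (natural minor): G♯ minor (i), A♯ diminished (ii°), B major (III), C♯ minor (iv), D♯ minor (v), E major (VI), F♯ major (VII).
Diatonic triads of B major: B major (I), C♯ minor (ii), D♯ minor (iii), E major (IV), F♯ major (V), G♯ minor (vi), A♯ diminished (vii°).
Matching root and quality in both lists: G♯ minor, A♯ diminished, B major, C♯ minor, D♯ minor, E major, F♯ major.
That gives 7 common triads.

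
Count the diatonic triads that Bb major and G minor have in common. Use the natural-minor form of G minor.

7

Diatonic triads of Bb major: Bb (I), Cm (ii), Dm (iii), Eb (IV), F (V), Gm (vi), Adim (vii°).
Diatonic triads of G minor (natural minor): Gm (i), Adim (ii°), Bb (III), Cm (iv), Dm (v), Eb (VI), F (VII).
Matching root and quality in both lists: Bb, Cm, Dm, Eb, F, Gm, Adim.
That gives 7 common triads.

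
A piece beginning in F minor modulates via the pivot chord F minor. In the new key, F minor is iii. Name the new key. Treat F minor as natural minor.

Db major

The numeral iii denotes a minor triad on scale degree 3. With F on degree 3, the tonic of the new key is Db.
Degree 3 carries a minor triad in major keys, so the destination is Db major.
Check: the diatonic triads of Db major are Db (I), Ebm (ii), Fm (iii), Gb (IV), Ab (V), Bbm (vi), Cdim (vii°) — F minor is indeed iii.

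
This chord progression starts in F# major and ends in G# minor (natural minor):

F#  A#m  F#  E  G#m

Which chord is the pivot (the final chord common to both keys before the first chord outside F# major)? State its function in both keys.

Chords diatonic to F# major: F#, G#m, A#m, B, C#, D#m, E#dim.
Reading the progression, the first chord not in that set is E, so the modulation leaves F# major there.
The chord immediately before E is F#, which is diatonic to both keys: I in F# major and VII in G# minor.

F# — I in F# major, VII in G# minor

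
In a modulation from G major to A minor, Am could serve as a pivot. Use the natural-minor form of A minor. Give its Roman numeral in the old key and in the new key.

The scale of G major is G A B C D E F#; A is degree 2, and the triad built there (A-C-E) is minor, so it is ii.
The scale of A minor (natural minor) is A B C D E F G; A is degree 1, and the triad built there (A-C-E) is minor, so it is i.

ii in G major; i in A minor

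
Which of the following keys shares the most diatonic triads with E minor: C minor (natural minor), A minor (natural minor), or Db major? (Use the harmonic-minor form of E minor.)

A minor

Triads of E minor (harmonic minor): E minor (i), F# diminished (ii°), G augmented (III+), A minor (iv), B major (V), C major (VI), D# diminished (vii°).
C minor (natural minor) shares 0: none.
A minor (natural minor) shares 3: Em, Am, C.
Db major shares 0: none.
The most common triads (3) are shared with A minor.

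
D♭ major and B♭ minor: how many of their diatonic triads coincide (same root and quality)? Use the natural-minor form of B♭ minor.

Diatonic triads of D♭ major: D♭ (I), E♭m (ii), Fm (iii), G♭ (IV), A♭ (V), B♭m (vi), Cdim (vii°).
Diatonic triads of B♭ minor (natural minor): B♭m (i), Cdim (ii°), D♭ (III), E♭m (iv), Fm (v), G♭ (VI), A♭ (VII).
Matching root and quality in both lists: D♭, E♭m, Fm, G♭, A♭, B♭m, Cdim.
That gives 7 common triads.

7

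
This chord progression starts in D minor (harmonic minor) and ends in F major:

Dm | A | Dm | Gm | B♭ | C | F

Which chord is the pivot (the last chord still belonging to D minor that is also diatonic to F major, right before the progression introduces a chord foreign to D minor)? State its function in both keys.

B♭ — VI in D minor, IV in F major

Chords diatonic to D minor: Dm, Edim, Faug, Gm, A, B♭, C♯dim.
Reading the progression, the first chord not in that set is C, so the modulation leaves D minor there.
The chord immediately before C is B♭, which is diatonic to both keys: VI in D minor and IV in F major.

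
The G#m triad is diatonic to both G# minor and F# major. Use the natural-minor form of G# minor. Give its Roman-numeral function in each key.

i in G# minor; ii in F# major

The scale of G# minor (natural minor) is G# A# B C# D# E F#; G# is degree 1, and the triad built there (G#-B-D#) is minor, so it is i.
The scale of F# major is F# G# A# B C# D# E#; G# is degree 2, and the triad built there (G#-B-D#) is minor, so it is ii.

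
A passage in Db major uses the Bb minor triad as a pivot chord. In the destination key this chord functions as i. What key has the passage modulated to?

The numeral i denotes a minor triad on scale degree 1. With Bb on degree 1, the tonic of the new key is Bb.
Degree 1 carries a minor triad in minor keys, so the destination is Bb minor.
Check: the diatonic triads of Bb minor (natural minor) are Bbm (i), Cdim (ii°), Db (III), Ebm (iv), Fm (v), Gb (VI), Ab (VII) — Bb minor is indeed i.

Bb minor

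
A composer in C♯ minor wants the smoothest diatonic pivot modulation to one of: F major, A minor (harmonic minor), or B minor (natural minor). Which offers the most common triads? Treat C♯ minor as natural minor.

B minor

Triads of C♯ minor (natural minor): C♯m (i), D♯dim (ii°), E (III), F♯m (iv), G♯m (v), A (VI), B (VII).
F major shares 0: none.
A minor (harmonic minor) shares 1: E.
B minor (natural minor) shares 2: F♯m, A.
The most common triads (2) are shared with B minor.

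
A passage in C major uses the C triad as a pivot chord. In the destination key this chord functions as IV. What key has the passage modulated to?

The numeral IV denotes a major triad on scale degree 4. With C on degree 4, the tonic of the new key is G.
Degree 4 carries a major triad in major keys, so the destination is G major.
Check: the diatonic triads of G major are G (I), Am (ii), Bm (iii), C (IV), D (V), Em (vi), F#dim (vii°) — C is indeed IV.

G major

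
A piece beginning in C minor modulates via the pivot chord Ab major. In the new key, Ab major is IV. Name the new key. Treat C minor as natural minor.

Eb major

The numeral IV denotes a major triad on scale degree 4. With Ab on degree 4, the tonic of the new key is Eb.
Degree 4 carries a major triad in major keys, so the destination is Eb major.
Check: the diatonic triads of Eb major are Eb (I), Fm (ii), Gm (iii), Ab (IV), Bb (V), Cm (vi), Ddim (vii°) — Ab major is indeed IV.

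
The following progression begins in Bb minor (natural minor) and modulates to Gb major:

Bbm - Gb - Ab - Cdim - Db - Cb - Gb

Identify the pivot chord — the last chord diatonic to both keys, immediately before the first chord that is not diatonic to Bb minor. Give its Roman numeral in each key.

Db — III in Bb minor, V in Gb major

Chords diatonic to Bb minor: Bbm, Cdim, Db, Ebm, Fm, Gb, Ab.
Reading the progression, the first chord not in that set is Cb, so the modulation leaves Bb minor there.
The chord immediately before Cb is Db, which is diatonic to both keys: III in Bb minor and V in Gb major.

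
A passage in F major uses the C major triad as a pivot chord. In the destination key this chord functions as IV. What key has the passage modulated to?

G major

The numeral IV denotes a major triad on scale degree 4. With C on degree 4, the tonic of the new key is G.
Degree 4 carries a major triad in major keys, so the destination is G major.
Check: the diatonic triads of G major are G (I), Am (ii), Bm (iii), C (IV), D (V), Em (vi), F#dim (vii°) — C major is indeed IV.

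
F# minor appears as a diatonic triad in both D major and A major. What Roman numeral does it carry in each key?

The scale of D major is D E F# G A B C#; F# is degree 3, and the triad built there (F#-A-C#) is minor, so it is iii.
The scale of A major is A B C# D E F# G#; F# is degree 6, and the triad built there (F#-A-C#) is minor, so it is vi.

iii in D major; vi in A major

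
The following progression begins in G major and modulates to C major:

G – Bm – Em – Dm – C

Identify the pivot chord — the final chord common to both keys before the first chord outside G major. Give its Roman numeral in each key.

Chords diatonic to G major: G, Am, Bm, C, D, Em, F#dim.
Reading the progression, the first chord not in that set is Dm, so the modulation leaves G major there.
The chord immediately before Dm is Em, which is diatonic to both keys: vi in G major and iii in C major.

Em — vi in G major, iii in C major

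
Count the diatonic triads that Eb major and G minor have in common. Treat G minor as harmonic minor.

Diatonic triads of Eb major: Eb major (I), F minor (ii), G minor (iii), Ab major (IV), Bb major (V), C minor (vi), D diminished (vii°).
Diatonic triads of G minor (harmonic minor): G minor (i), A diminished (ii°), Bb augmented (III+), C minor (iv), D major (V), Eb major (VI), F# diminished (vii°).
Matching root and quality in both lists: Eb major, G minor, C minor.
That gives 3 common triads.

3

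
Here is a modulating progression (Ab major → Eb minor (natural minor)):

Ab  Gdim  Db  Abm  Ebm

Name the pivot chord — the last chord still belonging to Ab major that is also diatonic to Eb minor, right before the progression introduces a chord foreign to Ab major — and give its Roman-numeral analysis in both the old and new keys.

Chords diatonic to Ab major: Ab, Bbm, Cm, Db, Eb, Fm, Gdim.
Reading the progression, the first chord not in that set is Abm, so the modulation leaves Ab major there.
The chord immediately before Abm is Db, which is diatonic to both keys: IV in Ab major and VII in Eb minor.

Db — IV in Ab major, VII in Eb minor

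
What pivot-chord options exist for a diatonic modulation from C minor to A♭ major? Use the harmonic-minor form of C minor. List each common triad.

Triads in C minor (harmonic minor): Cm (i), Ddim (ii°), E♭aug (III+), Fm (iv), G (V), A♭ (VI), Bdim (vii°).
Triads in A♭ major: A♭ (I), B♭m (ii), Cm (iii), D♭ (IV), E♭ (V), Fm (vi), Gdim (vii°).
Shared triads with their functions: Cm (i in C minor, iii in A♭ major); Fm (iv in C minor, vi in A♭ major); A♭ (VI in C minor, I in A♭ major).

Cm, Fm, A♭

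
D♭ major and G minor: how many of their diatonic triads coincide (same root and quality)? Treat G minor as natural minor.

0

Diatonic triads of D♭ major: D♭ (I), E♭m (ii), Fm (iii), G♭ (IV), A♭ (V), B♭m (vi), Cdim (vii°).
Diatonic triads of G minor (natural minor): Gm (i), Adim (ii°), B♭ (III), Cm (iv), Dm (v), E♭ (VI), F (VII).
No triad has the same root and quality in both keys.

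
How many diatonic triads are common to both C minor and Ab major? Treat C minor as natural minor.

4

Diatonic triads of C minor (natural minor): Cm (i), Ddim (ii°), Eb (III), Fm (iv), Gm (v), Ab (VI), Bb (VII).
Diatonic triads of Ab major: Ab (I), Bbm (ii), Cm (iii), Db (IV), Eb (V), Fm (vi), Gdim (vii°).
Matching root and quality in both lists: Cm, Eb, Fm, Ab.
That gives 4 common triads.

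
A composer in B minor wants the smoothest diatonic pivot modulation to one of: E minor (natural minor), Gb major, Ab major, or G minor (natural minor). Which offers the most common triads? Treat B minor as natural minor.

E minor

Triads of B minor (natural minor): Bm (i), C#dim (ii°), D (III), Em (iv), F#m (v), G (VI), A (VII).
E minor (natural minor) shares 4: Bm, D, Em, G.
Gb major shares 0: none.
Ab major shares 0: none.
G minor (natural minor) shares 0: none.
The most common triads (4) are shared with E minor.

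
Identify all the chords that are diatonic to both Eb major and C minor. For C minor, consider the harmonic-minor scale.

Fm, Ab, Cm, Ddim

Triads in Eb major: Eb (I), Fm (ii), Gm (iii), Ab (IV), Bb (V), Cm (vi), Ddim (vii°).
Triads in C minor (harmonic minor): Cm (i), Ddim (ii°), Ebaug (III+), Fm (iv), G (V), Ab (VI), Bdim (vii°).
Shared triads with their functions: Fm (ii in Eb major, iv in C minor); Ab (IV in Eb major, VI in C minor); Cm (vi in Eb major, i in C minor); Ddim (vii° in Eb major, ii° in C minor).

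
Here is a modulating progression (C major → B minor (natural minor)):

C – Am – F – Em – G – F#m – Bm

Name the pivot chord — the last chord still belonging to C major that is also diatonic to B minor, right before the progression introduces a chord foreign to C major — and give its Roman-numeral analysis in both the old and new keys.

G — V in C major, VI in B minor

Chords diatonic to C major: C, Dm, Em, F, G, Am, Bdim.
Reading the progression, the first chord not in that set is F#m, so the modulation leaves C major there.
The chord immediately before F#m is G, which is diatonic to both keys: V in C major and VI in B minor.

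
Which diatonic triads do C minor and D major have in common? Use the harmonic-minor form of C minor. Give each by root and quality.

Triads in C minor (harmonic minor): Cm (i), Ddim (ii°), E♭aug (III+), Fm (iv), G (V), A♭ (VI), Bdim (vii°).
Triads in D major: D (I), Em (ii), F♯m (iii), G (IV), A (V), Bm (vi), C♯dim (vii°).
Shared triads with their functions: G (V in C minor, IV in D major).

G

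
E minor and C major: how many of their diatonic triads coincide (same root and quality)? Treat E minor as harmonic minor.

Diatonic triads of E minor (harmonic minor): Em (i), F♯dim (ii°), Gaug (III+), Am (iv), B (V), C (VI), D♯dim (vii°).
Diatonic triads of C major: C (I), Dm (ii), Em (iii), F (IV), G (V), Am (vi), Bdim (vii°).
Matching root and quality in both lists: Em, Am, C.
That gives 3 common triads.

3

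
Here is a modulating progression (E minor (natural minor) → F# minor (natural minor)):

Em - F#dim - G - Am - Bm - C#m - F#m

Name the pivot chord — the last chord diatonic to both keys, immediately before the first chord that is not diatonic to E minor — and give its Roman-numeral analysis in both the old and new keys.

Bm — v in E minor, iv in F# minor

Chords diatonic to E minor: Em, F#dim, G, Am, Bm, C, D.
Reading the progression, the first chord not in that set is C#m, so the modulation leaves E minor there.
The chord immediately before C#m is Bm, which is diatonic to both keys: v in E minor and iv in F# minor.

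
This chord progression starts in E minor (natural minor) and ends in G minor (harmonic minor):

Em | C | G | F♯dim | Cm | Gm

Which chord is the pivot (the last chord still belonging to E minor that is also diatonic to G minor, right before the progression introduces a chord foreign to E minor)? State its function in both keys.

F♯dim — ii° in E minor, vii° in G minor

Chords diatonic to E minor: Em, F♯dim, G, Am, Bm, C, D.
Reading the progression, the first chord not in that set is Cm, so the modulation leaves E minor there.
The chord immediately before Cm is F♯dim, which is diatonic to both keys: ii° in E minor and vii° in G minor.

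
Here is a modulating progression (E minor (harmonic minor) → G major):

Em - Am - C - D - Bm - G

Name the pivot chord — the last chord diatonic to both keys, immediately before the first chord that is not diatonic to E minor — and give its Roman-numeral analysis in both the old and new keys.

Chords diatonic to E minor: Em, F#dim, Gaug, Am, B, C, D#dim.
Reading the progression, the first chord not in that set is D, so the modulation leaves E minor there.
The chord immediately before D is C, which is diatonic to both keys: VI in E minor and IV in G major.

C — VI in E minor, IV in G major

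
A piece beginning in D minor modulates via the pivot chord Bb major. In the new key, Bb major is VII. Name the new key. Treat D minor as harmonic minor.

C minor

The numeral VII denotes a major triad on scale degree 7. With Bb on degree 7, the tonic of the new key is C.
Degree 7 carries a major triad in natural-minor keys, so the destination is C minor.
Check: the diatonic triads of C minor (natural minor) are Cm (i), Ddim (ii°), Eb (III), Fm (iv), Gm (v), Ab (VI), Bb (VII) — Bb major is indeed VII.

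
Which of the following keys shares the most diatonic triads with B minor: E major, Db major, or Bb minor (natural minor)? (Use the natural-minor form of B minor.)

E major

Triads of B minor (natural minor): B minor (i), C# diminished (ii°), D major (III), E minor (iv), F# minor (v), G major (VI), A major (VII).
E major shares 2: F#m, A.
Db major shares 0: none.
Bb minor (natural minor) shares 0: none.
The most common triads (2) are shared with E major.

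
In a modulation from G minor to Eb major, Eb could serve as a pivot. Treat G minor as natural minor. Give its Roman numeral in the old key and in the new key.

VI in G minor; I in Eb major

The scale of G minor (natural minor) is G A Bb C D Eb F; Eb is degree 6, and the triad built there (Eb-G-Bb) is major, so it is VI.
The scale of Eb major is Eb F G Ab Bb C D; Eb is degree 1, and the triad built there (Eb-G-Bb) is major, so it is I.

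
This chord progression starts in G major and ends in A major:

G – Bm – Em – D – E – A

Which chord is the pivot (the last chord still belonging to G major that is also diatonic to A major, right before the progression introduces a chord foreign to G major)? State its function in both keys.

Chords diatonic to G major: G, Am, Bm, C, D, Em, F#dim.
Reading the progression, the first chord not in that set is E, so the modulation leaves G major there.
The chord immediately before E is D, which is diatonic to both keys: V in G major and IV in A major.

D — V in G major, IV in A major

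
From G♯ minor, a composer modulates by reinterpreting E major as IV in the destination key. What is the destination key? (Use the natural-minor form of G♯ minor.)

The numeral IV denotes a major triad on scale degree 4. With E on degree 4, the tonic of the new key is B.
Degree 4 carries a major triad in major keys, so the destination is B major.
Check: the diatonic triads of B major are B (I), C♯m (ii), D♯m (iii), E (IV), F♯ (V), G♯m (vi), A♯dim (vii°) — E major is indeed IV.

B major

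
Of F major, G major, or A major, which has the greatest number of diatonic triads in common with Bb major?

F major

Triads of Bb major: Bb (I), Cm (ii), Dm (iii), Eb (IV), F (V), Gm (vi), Adim (vii°).
F major shares 4: Bb, Dm, F, Gm.
G major shares 0: none.
A major shares 0: none.
The most common triads (4) are shared with F major.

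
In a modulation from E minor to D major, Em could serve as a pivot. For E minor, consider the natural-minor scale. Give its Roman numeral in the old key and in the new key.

The scale of E minor (natural minor) is E F# G A B C D; E is degree 1, and the triad built there (E-G-B) is minor, so it is i.
The scale of D major is D E F# G A B C#; E is degree 2, and the triad built there (E-G-B) is minor, so it is ii.

i in E minor; ii in D major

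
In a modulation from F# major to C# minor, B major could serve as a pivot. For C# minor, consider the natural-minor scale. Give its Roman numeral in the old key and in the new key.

IV in F# major; VII in C# minor

The scale of F# major is F# G# A# B C# D# E#; B is degree 4, and the triad built there (B-D#-F#) is major, so it is IV.
The scale of C# minor (natural minor) is C# D# E F# G# A B; B is degree 7, and the triad built there (B-D#-F#) is major, so it is VII.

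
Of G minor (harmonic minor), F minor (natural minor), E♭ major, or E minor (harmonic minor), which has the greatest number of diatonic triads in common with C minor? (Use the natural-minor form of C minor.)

Triads of C minor (natural minor): C minor (i), D diminished (ii°), E♭ major (III), F minor (iv), G minor (v), A♭ major (VI), B♭ major (VII).
G minor (harmonic minor) shares 3: Cm, E♭, Gm.
F minor (natural minor) shares 4: Cm, E♭, Fm, A♭.
E♭ major shares 7: Cm, Ddim, E♭, Fm, Gm, A♭, B♭.
E minor (harmonic minor) shares 0: none.
The most common triads (7) are shared with E♭ major.

E♭ major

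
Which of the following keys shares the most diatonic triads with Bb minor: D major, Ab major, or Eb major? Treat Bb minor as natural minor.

Ab major

Triads of Bb minor (natural minor): Bb minor (i), C diminished (ii°), Db major (III), Eb minor (iv), F minor (v), Gb major (VI), Ab major (VII).
D major shares 0: none.
Ab major shares 4: Bbm, Db, Fm, Ab.
Eb major shares 2: Fm, Ab.
The most common triads (4) are shared with Ab major.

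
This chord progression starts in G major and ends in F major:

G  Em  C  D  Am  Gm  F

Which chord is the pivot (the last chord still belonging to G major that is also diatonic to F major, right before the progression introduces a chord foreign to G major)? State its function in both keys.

Chords diatonic to G major: G, Am, Bm, C, D, Em, F#dim.
Reading the progression, the first chord not in that set is Gm, so the modulation leaves G major there.
The chord immediately before Gm is Am, which is diatonic to both keys: ii in G major and iii in F major.

Am — ii in G major, iii in F major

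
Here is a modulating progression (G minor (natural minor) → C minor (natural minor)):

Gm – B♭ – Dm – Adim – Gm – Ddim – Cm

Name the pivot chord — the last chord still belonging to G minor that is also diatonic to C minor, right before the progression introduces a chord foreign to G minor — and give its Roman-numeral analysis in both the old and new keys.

Chords diatonic to G minor: Gm, Adim, B♭, Cm, Dm, E♭, F.
Reading the progression, the first chord not in that set is Ddim, so the modulation leaves G minor there.
The chord immediately before Ddim is Gm, which is diatonic to both keys: i in G minor and v in C minor.

Gm — i in G minor, v in C minor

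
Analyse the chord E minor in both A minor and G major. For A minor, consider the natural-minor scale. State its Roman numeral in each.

The scale of A minor (natural minor) is A B C D E F G; E is degree 5, and the triad built there (E-G-B) is minor, so it is v.
The scale of G major is G A B C D E F#; E is degree 6, and the triad built there (E-G-B) is minor, so it is vi.

v in A minor; vi in G major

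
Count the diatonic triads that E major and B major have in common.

Diatonic triads of E major: E (I), F#m (ii), G#m (iii), A (IV), B (V), C#m (vi), D#dim (vii°).
Diatonic triads of B major: B (I), C#m (ii), D#m (iii), E (IV), F# (V), G#m (vi), A#dim (vii°).
Matching root and quality in both lists: E, G#m, B, C#m.
That gives 4 common triads.

4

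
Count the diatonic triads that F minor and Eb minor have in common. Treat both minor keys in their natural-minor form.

2

Diatonic triads of F minor (natural minor): Fm (i), Gdim (ii°), Ab (III), Bbm (iv), Cm (v), Db (VI), Eb (VII).
Diatonic triads of Eb minor (natural minor): Ebm (i), Fdim (ii°), Gb (III), Abm (iv), Bbm (v), Cb (VI), Db (VII).
Matching root and quality in both lists: Bbm, Db.
That gives 2 common triads.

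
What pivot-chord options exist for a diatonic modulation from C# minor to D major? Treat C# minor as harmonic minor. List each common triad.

F#m, A

Triads in C# minor (harmonic minor): C#m (i), D#dim (ii°), Eaug (III+), F#m (iv), G# (V), A (VI), B#dim (vii°).
Triads in D major: D (I), Em (ii), F#m (iii), G (IV), A (V), Bm (vi), C#dim (vii°).
Shared triads with their functions: F#m (iv in C# minor, iii in D major); A (VI in C# minor, V in D major).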